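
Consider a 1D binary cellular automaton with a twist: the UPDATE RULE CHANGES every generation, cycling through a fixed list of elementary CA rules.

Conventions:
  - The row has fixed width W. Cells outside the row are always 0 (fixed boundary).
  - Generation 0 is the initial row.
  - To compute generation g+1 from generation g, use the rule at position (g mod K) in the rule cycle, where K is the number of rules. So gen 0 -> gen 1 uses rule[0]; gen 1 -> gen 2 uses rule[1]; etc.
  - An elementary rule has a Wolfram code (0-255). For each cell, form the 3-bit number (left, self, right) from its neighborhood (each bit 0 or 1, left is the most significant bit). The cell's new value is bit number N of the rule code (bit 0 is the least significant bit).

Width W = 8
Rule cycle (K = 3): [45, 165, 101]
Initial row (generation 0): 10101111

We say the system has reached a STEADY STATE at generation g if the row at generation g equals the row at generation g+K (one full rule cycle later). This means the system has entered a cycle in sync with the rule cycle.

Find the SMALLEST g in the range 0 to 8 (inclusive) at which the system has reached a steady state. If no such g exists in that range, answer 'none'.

Answer: none

Derivation:
Gen 0: 10101111
Gen 1 (rule 45): 11111000
Gen 2 (rule 165): 01110011
Gen 3 (rule 101): 00010001
Gen 4 (rule 45): 11010101
Gen 5 (rule 165): 00111111
Gen 6 (rule 101): 10000001
Gen 7 (rule 45): 10111101
Gen 8 (rule 165): 11011011
Gen 9 (rule 101): 01101101
Gen 10 (rule 45): 01011011
Gen 11 (rule 165): 01100100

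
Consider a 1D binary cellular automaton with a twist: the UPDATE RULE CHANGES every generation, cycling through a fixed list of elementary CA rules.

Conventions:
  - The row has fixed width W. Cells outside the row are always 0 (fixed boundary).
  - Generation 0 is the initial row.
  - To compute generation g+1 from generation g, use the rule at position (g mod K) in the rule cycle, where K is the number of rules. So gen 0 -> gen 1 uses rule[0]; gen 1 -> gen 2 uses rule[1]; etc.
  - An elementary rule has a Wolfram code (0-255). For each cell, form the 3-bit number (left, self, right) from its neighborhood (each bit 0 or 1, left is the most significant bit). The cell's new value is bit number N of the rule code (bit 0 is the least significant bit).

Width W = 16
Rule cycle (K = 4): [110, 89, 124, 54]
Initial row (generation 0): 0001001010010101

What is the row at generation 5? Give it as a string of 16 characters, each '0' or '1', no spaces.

Answer: 0000001100011111

Derivation:
Gen 0: 0001001010010101
Gen 1 (rule 110): 0011011110111111
Gen 2 (rule 89): 1011010010100001
Gen 3 (rule 124): 1111111011110001
Gen 4 (rule 54): 0000000100001011
Gen 5 (rule 110): 0000001100011111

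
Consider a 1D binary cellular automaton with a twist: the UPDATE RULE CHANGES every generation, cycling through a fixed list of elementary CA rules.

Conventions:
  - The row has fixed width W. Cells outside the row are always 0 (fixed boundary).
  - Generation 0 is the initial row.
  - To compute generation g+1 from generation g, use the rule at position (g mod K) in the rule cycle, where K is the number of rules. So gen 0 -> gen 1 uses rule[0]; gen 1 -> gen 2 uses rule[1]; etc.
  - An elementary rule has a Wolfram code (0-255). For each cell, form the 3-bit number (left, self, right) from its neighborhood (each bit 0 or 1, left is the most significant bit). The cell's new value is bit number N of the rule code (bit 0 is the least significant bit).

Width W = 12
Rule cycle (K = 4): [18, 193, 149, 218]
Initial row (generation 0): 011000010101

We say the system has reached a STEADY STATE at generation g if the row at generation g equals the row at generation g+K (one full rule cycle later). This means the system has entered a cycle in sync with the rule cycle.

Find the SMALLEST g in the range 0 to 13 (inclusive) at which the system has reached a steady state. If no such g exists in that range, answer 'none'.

Answer: 4

Derivation:
Gen 0: 011000010101
Gen 1 (rule 18): 100100100000
Gen 2 (rule 193): 000000001111
Gen 3 (rule 149): 111111100110
Gen 4 (rule 218): 111111111111
Gen 5 (rule 18): 000000000000
Gen 6 (rule 193): 111111111111
Gen 7 (rule 149): 011111111110
Gen 8 (rule 218): 111111111111
Gen 9 (rule 18): 000000000000
Gen 10 (rule 193): 111111111111
Gen 11 (rule 149): 011111111110
Gen 12 (rule 218): 111111111111
Gen 13 (rule 18): 000000000000
Gen 14 (rule 193): 111111111111
Gen 15 (rule 149): 011111111110
Gen 16 (rule 218): 111111111111
Gen 17 (rule 18): 000000000000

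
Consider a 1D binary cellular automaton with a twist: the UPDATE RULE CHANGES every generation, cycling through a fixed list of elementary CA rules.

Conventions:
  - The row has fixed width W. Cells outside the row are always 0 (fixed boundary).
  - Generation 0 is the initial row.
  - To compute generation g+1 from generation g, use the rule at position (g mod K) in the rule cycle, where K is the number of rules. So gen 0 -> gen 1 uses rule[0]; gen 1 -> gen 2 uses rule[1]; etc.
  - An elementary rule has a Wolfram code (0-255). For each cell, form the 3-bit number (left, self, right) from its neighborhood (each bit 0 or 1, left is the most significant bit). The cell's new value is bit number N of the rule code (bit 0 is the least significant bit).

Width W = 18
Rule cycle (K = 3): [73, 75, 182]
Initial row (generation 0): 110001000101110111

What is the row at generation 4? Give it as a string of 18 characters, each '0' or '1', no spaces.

Answer: 100000011000011111

Derivation:
Gen 0: 110001000101110111
Gen 1 (rule 73): 110100010001010101
Gen 2 (rule 75): 110001100110000000
Gen 3 (rule 182): 001010011001000000
Gen 4 (rule 73): 100000011000011111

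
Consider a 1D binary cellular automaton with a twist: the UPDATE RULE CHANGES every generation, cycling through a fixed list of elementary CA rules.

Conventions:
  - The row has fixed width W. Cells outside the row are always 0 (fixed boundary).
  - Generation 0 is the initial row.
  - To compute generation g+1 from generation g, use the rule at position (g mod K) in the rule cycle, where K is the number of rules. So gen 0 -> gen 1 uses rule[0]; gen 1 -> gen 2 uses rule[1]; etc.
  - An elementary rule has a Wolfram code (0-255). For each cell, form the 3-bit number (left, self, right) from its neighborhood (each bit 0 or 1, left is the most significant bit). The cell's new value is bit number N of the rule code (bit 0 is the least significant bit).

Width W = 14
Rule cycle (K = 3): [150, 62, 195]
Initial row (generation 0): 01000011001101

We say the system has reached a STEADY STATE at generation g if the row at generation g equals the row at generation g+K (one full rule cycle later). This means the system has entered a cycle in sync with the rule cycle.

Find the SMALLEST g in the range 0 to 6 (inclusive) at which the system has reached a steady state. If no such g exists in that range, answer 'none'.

Gen 0: 01000011001101
Gen 1 (rule 150): 11100100110001
Gen 2 (rule 62): 10011111101011
Gen 3 (rule 195): 00101111100001
Gen 4 (rule 150): 01100111010011
Gen 5 (rule 62): 11011100111110
Gen 6 (rule 195): 01001101011110
Gen 7 (rule 150): 11110001001101
Gen 8 (rule 62): 10001011111011
Gen 9 (rule 195): 00110001111001

Answer: none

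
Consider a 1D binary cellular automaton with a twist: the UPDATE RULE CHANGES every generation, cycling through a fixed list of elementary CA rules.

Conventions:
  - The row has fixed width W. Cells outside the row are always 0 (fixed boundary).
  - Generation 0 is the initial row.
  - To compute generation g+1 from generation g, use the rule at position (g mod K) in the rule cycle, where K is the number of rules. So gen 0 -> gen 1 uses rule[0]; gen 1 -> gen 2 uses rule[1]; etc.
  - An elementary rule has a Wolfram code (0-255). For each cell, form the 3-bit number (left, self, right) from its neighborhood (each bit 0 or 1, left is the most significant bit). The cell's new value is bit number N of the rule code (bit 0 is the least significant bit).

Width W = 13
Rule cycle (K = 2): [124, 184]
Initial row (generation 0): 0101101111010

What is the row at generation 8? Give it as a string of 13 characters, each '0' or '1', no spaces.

Answer: 0011111101010

Derivation:
Gen 0: 0101101111010
Gen 1 (rule 124): 0111111001111
Gen 2 (rule 184): 0111110101110
Gen 3 (rule 124): 0100011111011
Gen 4 (rule 184): 0010011110110
Gen 5 (rule 124): 0011010011111
Gen 6 (rule 184): 0010101011110
Gen 7 (rule 124): 0011111110011
Gen 8 (rule 184): 0011111101010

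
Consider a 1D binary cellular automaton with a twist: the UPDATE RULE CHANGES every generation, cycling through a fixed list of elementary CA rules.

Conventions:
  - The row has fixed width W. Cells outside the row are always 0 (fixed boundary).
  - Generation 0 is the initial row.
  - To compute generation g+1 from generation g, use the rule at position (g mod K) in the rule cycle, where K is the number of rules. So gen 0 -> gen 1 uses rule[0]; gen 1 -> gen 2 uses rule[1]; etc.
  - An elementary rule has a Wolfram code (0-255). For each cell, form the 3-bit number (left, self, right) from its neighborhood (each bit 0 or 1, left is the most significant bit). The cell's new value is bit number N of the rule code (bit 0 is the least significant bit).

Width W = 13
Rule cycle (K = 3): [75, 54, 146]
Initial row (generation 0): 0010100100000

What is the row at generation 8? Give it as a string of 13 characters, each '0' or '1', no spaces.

Answer: 1110010010010

Derivation:
Gen 0: 0010100100000
Gen 1 (rule 75): 1100001001111
Gen 2 (rule 54): 0010011110000
Gen 3 (rule 146): 0101101101000
Gen 4 (rule 75): 1001101100011
Gen 5 (rule 54): 1110010010100
Gen 6 (rule 146): 0101101100010
Gen 7 (rule 75): 1001101101100
Gen 8 (rule 54): 1110010010010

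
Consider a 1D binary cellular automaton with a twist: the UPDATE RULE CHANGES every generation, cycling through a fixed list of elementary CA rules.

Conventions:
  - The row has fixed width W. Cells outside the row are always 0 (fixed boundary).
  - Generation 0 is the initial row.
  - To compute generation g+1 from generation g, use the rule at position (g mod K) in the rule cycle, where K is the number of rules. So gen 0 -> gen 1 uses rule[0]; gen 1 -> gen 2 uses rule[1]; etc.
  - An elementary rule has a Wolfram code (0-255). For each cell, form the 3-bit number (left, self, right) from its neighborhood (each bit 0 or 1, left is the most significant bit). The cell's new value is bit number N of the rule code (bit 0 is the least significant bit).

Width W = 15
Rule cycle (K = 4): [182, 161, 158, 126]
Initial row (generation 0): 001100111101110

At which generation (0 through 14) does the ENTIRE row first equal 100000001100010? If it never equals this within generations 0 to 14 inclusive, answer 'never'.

Gen 0: 001100111101110
Gen 1 (rule 182): 010011011010101
Gen 2 (rule 161): 000000100101010
Gen 3 (rule 158): 000001111101011
Gen 4 (rule 126): 000011000111111
Gen 5 (rule 182): 000100101011110
Gen 6 (rule 161): 110000010101100
Gen 7 (rule 158): 101000110101010
Gen 8 (rule 126): 111101111111111
Gen 9 (rule 182): 011010111111110
Gen 10 (rule 161): 000101011111100
Gen 11 (rule 158): 001101011111010
Gen 12 (rule 126): 011111110001111
Gen 13 (rule 182): 101111101010110
Gen 14 (rule 161): 010111010101000

Answer: never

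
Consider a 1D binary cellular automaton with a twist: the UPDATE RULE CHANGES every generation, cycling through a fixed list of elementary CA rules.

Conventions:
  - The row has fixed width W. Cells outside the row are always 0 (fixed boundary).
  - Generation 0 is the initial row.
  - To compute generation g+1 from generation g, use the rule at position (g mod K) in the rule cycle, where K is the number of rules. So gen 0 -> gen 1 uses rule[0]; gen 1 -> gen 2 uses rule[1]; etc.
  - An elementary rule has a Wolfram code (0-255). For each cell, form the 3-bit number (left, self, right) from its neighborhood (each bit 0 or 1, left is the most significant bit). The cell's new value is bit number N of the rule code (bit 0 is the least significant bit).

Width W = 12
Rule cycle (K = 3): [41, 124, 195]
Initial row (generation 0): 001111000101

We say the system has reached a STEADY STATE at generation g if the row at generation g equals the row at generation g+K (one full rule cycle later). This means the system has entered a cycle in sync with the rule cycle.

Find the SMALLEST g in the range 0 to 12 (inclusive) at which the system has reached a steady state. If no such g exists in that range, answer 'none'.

Gen 0: 001111000101
Gen 1 (rule 41): 101000010010
Gen 2 (rule 124): 111100011011
Gen 3 (rule 195): 011101101001
Gen 4 (rule 41): 010011010000
Gen 5 (rule 124): 011011111000
Gen 6 (rule 195): 101001111011
Gen 7 (rule 41): 010001000110
Gen 8 (rule 124): 011001100111
Gen 9 (rule 195): 101010101011
Gen 10 (rule 41): 010101010110
Gen 11 (rule 124): 011111111111
Gen 12 (rule 195): 101111111111
Gen 13 (rule 41): 011000000000
Gen 14 (rule 124): 011100000000
Gen 15 (rule 195): 101101111111

Answer: none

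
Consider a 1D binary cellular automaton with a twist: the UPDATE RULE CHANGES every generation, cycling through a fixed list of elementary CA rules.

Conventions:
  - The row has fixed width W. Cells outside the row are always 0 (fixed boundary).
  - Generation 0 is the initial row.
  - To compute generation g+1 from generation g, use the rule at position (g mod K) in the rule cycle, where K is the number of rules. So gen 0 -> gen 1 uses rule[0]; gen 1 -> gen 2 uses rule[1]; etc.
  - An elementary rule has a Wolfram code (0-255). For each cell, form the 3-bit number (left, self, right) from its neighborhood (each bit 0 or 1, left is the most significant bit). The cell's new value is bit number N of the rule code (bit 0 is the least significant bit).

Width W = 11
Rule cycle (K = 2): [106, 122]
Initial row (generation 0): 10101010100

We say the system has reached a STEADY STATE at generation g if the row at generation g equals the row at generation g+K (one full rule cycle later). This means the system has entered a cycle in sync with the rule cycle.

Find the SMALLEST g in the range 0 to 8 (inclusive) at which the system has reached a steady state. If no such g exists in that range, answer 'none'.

Answer: 0

Derivation:
Gen 0: 10101010100
Gen 1 (rule 106): 01010101000
Gen 2 (rule 122): 10101010100
Gen 3 (rule 106): 01010101000
Gen 4 (rule 122): 10101010100
Gen 5 (rule 106): 01010101000
Gen 6 (rule 122): 10101010100
Gen 7 (rule 106): 01010101000
Gen 8 (rule 122): 10101010100
Gen 9 (rule 106): 01010101000
Gen 10 (rule 122): 10101010100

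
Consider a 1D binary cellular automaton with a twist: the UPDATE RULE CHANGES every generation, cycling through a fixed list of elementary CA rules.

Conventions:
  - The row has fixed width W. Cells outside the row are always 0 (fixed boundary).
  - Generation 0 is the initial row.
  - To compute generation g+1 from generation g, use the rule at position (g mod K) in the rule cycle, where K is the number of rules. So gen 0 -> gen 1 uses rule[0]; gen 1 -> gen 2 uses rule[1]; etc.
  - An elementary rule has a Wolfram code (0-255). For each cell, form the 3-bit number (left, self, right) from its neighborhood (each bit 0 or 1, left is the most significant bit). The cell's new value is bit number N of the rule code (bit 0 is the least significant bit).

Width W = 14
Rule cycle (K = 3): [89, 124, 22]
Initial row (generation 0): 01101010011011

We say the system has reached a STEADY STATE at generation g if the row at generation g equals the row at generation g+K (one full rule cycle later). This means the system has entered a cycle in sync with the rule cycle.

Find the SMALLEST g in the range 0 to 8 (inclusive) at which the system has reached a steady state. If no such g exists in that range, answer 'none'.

Answer: none

Derivation:
Gen 0: 01101010011011
Gen 1 (rule 89): 01100001011011
Gen 2 (rule 124): 01110001111111
Gen 3 (rule 22): 10001010000000
Gen 4 (rule 89): 01100001111111
Gen 5 (rule 124): 01110001000001
Gen 6 (rule 22): 10001011100011
Gen 7 (rule 89): 01100010111011
Gen 8 (rule 124): 01110011101111
Gen 9 (rule 22): 10001100000000
Gen 10 (rule 89): 01101111111111
Gen 11 (rule 124): 01111000000001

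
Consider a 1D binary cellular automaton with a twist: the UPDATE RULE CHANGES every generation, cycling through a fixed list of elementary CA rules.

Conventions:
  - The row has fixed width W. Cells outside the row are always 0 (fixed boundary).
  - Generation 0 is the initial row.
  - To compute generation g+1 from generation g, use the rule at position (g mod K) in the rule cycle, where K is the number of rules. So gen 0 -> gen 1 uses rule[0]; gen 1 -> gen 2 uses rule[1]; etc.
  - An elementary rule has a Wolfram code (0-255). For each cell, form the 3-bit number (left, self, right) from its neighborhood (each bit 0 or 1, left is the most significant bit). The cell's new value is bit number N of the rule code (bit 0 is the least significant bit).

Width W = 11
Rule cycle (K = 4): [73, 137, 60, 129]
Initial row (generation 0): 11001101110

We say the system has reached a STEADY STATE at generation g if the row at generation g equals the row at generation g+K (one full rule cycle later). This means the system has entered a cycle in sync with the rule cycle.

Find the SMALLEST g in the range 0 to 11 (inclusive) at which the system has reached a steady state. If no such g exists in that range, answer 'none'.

Answer: none

Derivation:
Gen 0: 11001101110
Gen 1 (rule 73): 11001101010
Gen 2 (rule 137): 10001000000
Gen 3 (rule 60): 11001100000
Gen 4 (rule 129): 00000001111
Gen 5 (rule 73): 11111101001
Gen 6 (rule 137): 11111000000
Gen 7 (rule 60): 10000100000
Gen 8 (rule 129): 00110001111
Gen 9 (rule 73): 10110101001
Gen 10 (rule 137): 00100000000
Gen 11 (rule 60): 00110000000
Gen 12 (rule 129): 10000111111
Gen 13 (rule 73): 00110100001
Gen 14 (rule 137): 10100001100
Gen 15 (rule 60): 11110001010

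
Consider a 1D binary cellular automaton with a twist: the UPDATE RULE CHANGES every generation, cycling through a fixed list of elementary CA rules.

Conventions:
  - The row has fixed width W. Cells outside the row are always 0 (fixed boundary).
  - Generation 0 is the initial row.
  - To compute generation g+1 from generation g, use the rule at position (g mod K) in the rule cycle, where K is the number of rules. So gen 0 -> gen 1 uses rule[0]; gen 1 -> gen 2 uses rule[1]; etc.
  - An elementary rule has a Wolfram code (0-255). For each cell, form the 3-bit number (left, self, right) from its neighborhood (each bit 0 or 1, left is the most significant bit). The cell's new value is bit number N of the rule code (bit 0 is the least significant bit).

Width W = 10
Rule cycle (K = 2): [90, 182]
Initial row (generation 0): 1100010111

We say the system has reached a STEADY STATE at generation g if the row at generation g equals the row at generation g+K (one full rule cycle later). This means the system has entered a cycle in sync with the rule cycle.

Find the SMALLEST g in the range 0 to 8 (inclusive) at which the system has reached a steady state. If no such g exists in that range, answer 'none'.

Gen 0: 1100010111
Gen 1 (rule 90): 1110100101
Gen 2 (rule 182): 0101111111
Gen 3 (rule 90): 1001000001
Gen 4 (rule 182): 1111100011
Gen 5 (rule 90): 1000110111
Gen 6 (rule 182): 1101001010
Gen 7 (rule 90): 1100110001
Gen 8 (rule 182): 0011001011
Gen 9 (rule 90): 0111110011
Gen 10 (rule 182): 1011101100

Answer: none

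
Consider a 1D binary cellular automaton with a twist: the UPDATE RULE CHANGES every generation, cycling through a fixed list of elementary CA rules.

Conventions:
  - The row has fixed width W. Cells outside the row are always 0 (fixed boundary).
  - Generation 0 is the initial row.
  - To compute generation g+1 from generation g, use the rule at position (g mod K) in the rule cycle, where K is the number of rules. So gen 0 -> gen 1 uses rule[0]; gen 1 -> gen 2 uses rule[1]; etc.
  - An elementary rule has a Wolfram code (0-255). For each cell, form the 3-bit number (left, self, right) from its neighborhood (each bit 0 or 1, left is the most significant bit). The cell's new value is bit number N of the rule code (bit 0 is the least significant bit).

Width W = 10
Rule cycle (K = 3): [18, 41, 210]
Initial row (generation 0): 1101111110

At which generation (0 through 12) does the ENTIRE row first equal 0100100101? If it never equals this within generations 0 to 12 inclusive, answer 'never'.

Gen 0: 1101111110
Gen 1 (rule 18): 0000000001
Gen 2 (rule 41): 1111111100
Gen 3 (rule 210): 0111111110
Gen 4 (rule 18): 1000000001
Gen 5 (rule 41): 0011111100
Gen 6 (rule 210): 0101111110
Gen 7 (rule 18): 1000000001
Gen 8 (rule 41): 0011111100
Gen 9 (rule 210): 0101111110
Gen 10 (rule 18): 1000000001
Gen 11 (rule 41): 0011111100
Gen 12 (rule 210): 0101111110

Answer: never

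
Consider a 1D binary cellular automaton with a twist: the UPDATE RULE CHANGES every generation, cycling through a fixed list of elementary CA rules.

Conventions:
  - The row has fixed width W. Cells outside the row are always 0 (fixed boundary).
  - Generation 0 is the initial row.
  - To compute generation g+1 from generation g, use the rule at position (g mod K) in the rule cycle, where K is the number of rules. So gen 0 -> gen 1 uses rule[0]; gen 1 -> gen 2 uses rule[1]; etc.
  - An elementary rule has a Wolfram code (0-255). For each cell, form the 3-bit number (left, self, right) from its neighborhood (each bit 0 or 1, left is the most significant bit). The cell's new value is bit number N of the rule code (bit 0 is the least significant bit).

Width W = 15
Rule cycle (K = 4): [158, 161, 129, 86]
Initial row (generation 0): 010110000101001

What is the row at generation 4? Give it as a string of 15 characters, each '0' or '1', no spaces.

Answer: 110001001100000

Derivation:
Gen 0: 010110000101001
Gen 1 (rule 158): 110101001101111
Gen 2 (rule 161): 001010000010110
Gen 3 (rule 129): 100000111000000
Gen 4 (rule 86): 110001001100000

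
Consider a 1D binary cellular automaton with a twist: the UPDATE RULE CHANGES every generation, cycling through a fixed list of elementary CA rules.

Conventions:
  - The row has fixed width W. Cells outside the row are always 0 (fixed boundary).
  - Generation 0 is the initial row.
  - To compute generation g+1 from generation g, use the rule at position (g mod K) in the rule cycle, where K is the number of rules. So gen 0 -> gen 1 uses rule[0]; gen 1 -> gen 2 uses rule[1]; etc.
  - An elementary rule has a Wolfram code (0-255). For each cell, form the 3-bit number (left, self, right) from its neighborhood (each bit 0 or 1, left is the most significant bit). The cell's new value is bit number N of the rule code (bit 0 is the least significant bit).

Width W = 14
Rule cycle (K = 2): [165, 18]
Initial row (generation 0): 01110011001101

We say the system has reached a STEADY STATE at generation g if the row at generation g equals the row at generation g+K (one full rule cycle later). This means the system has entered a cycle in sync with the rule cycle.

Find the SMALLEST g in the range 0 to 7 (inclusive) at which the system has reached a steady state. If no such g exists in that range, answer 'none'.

Gen 0: 01110011001101
Gen 1 (rule 165): 00100000000011
Gen 2 (rule 18): 01010000000100
Gen 3 (rule 165): 01110111110101
Gen 4 (rule 18): 10000000000000
Gen 5 (rule 165): 10111111111111
Gen 6 (rule 18): 00000000000000
Gen 7 (rule 165): 11111111111111
Gen 8 (rule 18): 00000000000000
Gen 9 (rule 165): 11111111111111

Answer: 6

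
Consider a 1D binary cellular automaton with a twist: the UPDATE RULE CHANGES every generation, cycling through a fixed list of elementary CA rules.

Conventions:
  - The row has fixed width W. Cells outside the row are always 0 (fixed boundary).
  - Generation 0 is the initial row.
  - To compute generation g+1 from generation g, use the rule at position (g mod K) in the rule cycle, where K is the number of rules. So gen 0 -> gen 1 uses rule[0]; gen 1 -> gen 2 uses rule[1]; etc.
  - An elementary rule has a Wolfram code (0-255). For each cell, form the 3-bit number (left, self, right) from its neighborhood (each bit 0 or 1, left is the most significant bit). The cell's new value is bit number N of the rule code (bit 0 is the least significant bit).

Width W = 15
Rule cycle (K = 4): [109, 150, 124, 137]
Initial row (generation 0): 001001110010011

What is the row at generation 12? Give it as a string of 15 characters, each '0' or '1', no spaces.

Gen 0: 001001110010011
Gen 1 (rule 109): 101001010010011
Gen 2 (rule 150): 101111011111100
Gen 3 (rule 124): 111001110000110
Gen 4 (rule 137): 110001100110100
Gen 5 (rule 109): 110101100111101
Gen 6 (rule 150): 000100011011001
Gen 7 (rule 124): 000110011111101
Gen 8 (rule 137): 110100011111000
Gen 9 (rule 109): 111101010001011
Gen 10 (rule 150): 011001011011000
Gen 11 (rule 124): 011101111111100
Gen 12 (rule 137): 011001111111001

Answer: 011001111111001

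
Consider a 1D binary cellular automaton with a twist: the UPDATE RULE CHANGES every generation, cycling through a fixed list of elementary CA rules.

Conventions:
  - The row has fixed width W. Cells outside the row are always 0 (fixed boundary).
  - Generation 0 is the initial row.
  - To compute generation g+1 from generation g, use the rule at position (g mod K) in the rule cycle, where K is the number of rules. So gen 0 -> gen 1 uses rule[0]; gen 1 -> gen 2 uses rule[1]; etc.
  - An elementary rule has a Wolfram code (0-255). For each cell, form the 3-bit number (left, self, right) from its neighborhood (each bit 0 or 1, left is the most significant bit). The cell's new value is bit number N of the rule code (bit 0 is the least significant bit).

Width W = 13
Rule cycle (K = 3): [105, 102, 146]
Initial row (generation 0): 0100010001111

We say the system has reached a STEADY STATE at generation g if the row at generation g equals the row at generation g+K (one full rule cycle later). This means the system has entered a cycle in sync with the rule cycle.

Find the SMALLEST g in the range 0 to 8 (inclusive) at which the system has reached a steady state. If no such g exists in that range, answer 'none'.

Answer: none

Derivation:
Gen 0: 0100010001111
Gen 1 (rule 105): 0001000101001
Gen 2 (rule 102): 0011001111011
Gen 3 (rule 146): 0100110110000
Gen 4 (rule 105): 0000111110111
Gen 5 (rule 102): 0001000011001
Gen 6 (rule 146): 0010100100110
Gen 7 (rule 105): 1001000000110
Gen 8 (rule 102): 1011000001010
Gen 9 (rule 146): 0000100010001
Gen 10 (rule 105): 1110001000100
Gen 11 (rule 102): 0010011001100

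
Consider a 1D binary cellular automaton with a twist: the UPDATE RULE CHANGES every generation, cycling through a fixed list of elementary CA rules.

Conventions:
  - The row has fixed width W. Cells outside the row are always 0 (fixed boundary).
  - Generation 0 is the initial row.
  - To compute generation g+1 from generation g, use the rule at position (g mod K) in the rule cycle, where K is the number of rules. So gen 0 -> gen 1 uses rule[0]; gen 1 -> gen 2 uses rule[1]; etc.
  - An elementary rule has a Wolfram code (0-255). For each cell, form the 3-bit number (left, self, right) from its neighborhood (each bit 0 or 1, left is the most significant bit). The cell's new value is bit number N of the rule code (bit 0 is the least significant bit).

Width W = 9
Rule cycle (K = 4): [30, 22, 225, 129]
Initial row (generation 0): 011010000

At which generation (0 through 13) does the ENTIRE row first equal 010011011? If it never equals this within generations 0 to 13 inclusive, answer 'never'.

Answer: never

Derivation:
Gen 0: 011010000
Gen 1 (rule 30): 110011000
Gen 2 (rule 22): 001100100
Gen 3 (rule 225): 100100001
Gen 4 (rule 129): 000001100
Gen 5 (rule 30): 000011010
Gen 6 (rule 22): 000100011
Gen 7 (rule 225): 110001001
Gen 8 (rule 129): 000100000
Gen 9 (rule 30): 001110000
Gen 10 (rule 22): 010001000
Gen 11 (rule 225): 000100011
Gen 12 (rule 129): 110001000
Gen 13 (rule 30): 101011100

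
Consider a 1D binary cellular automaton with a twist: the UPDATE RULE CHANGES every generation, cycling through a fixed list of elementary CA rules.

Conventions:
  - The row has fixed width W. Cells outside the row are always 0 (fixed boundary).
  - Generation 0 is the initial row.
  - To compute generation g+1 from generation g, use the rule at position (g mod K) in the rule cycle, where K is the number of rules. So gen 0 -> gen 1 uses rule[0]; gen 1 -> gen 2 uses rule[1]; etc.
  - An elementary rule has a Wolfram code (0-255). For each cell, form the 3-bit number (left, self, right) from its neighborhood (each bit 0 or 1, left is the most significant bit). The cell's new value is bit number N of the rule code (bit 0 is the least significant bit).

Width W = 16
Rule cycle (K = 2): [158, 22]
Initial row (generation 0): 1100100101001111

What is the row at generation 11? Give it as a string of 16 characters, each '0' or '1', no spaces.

Answer: 0001110000111000

Derivation:
Gen 0: 1100100101001111
Gen 1 (rule 158): 1011111101111110
Gen 2 (rule 22): 1000000000000001
Gen 3 (rule 158): 1100000000000011
Gen 4 (rule 22): 0010000000000100
Gen 5 (rule 158): 0111000000001110
Gen 6 (rule 22): 1000100000010001
Gen 7 (rule 158): 1101110000111011
Gen 8 (rule 22): 0000001001000000
Gen 9 (rule 158): 0000011111100000
Gen 10 (rule 22): 0000100000010000
Gen 11 (rule 158): 0001110000111000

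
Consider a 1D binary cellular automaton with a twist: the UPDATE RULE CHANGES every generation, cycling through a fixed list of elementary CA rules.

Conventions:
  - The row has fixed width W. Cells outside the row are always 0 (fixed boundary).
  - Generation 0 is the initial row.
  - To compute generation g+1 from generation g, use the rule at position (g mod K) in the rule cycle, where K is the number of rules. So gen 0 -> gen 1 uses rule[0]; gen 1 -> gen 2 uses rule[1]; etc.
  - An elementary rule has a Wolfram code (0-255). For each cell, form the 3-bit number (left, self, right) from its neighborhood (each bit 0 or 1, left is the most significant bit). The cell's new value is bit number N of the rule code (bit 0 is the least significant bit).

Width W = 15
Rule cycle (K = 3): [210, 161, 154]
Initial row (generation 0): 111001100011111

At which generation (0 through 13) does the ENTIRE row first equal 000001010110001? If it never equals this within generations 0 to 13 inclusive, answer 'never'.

Gen 0: 111001100011111
Gen 1 (rule 210): 011110110101111
Gen 2 (rule 161): 001101001010110
Gen 3 (rule 154): 011000110000101
Gen 4 (rule 210): 101101011001000
Gen 5 (rule 161): 010010100000011
Gen 6 (rule 154): 101100010000110
Gen 7 (rule 210): 000110101001011
Gen 8 (rule 161): 110001010000100
Gen 9 (rule 154): 101010001001010
Gen 10 (rule 210): 000001010110001
Gen 11 (rule 161): 111100101000100
Gen 12 (rule 154): 111011000101010
Gen 13 (rule 210): 011001101000001

Answer: 10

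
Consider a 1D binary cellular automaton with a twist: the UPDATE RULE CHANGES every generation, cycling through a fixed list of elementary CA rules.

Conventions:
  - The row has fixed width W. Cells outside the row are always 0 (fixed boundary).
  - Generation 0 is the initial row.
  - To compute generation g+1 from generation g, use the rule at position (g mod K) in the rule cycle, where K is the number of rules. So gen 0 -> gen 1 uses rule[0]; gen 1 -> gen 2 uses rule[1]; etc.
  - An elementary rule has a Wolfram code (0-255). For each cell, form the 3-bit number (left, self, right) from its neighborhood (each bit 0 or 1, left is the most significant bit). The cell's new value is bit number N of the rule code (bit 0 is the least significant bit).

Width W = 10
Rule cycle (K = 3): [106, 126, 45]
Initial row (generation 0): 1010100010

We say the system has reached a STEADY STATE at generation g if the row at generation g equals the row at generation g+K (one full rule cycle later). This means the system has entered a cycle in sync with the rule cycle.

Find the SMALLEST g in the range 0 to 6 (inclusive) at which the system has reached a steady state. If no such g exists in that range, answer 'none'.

Answer: none

Derivation:
Gen 0: 1010100010
Gen 1 (rule 106): 0101000100
Gen 2 (rule 126): 1111101110
Gen 3 (rule 45): 1000011000
Gen 4 (rule 106): 0000111000
Gen 5 (rule 126): 0001101100
Gen 6 (rule 45): 1101011001
Gen 7 (rule 106): 1110111010
Gen 8 (rule 126): 1011101111
Gen 9 (rule 45): 1110011000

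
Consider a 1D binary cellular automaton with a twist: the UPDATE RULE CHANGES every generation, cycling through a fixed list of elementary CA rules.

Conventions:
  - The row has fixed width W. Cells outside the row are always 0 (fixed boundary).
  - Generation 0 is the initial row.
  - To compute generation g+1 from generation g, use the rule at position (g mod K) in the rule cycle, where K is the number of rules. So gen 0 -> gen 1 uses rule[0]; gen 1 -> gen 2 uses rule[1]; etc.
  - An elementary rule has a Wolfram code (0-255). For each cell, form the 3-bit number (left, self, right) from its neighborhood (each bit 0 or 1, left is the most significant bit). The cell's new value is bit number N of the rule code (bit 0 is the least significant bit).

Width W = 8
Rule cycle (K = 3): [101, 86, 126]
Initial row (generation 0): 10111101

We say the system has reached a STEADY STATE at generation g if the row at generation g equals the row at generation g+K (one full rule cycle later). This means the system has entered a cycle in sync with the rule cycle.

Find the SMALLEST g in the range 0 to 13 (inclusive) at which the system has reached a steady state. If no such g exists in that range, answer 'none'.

Answer: none

Derivation:
Gen 0: 10111101
Gen 1 (rule 101): 11000111
Gen 2 (rule 86): 01101001
Gen 3 (rule 126): 11111111
Gen 4 (rule 101): 00000001
Gen 5 (rule 86): 00000011
Gen 6 (rule 126): 00000111
Gen 7 (rule 101): 11110001
Gen 8 (rule 86): 00011011
Gen 9 (rule 126): 00111111
Gen 10 (rule 101): 10000001
Gen 11 (rule 86): 11000011
Gen 12 (rule 126): 11100111
Gen 13 (rule 101): 00100001
Gen 14 (rule 86): 01110011
Gen 15 (rule 126): 11011111
Gen 16 (rule 101): 01100001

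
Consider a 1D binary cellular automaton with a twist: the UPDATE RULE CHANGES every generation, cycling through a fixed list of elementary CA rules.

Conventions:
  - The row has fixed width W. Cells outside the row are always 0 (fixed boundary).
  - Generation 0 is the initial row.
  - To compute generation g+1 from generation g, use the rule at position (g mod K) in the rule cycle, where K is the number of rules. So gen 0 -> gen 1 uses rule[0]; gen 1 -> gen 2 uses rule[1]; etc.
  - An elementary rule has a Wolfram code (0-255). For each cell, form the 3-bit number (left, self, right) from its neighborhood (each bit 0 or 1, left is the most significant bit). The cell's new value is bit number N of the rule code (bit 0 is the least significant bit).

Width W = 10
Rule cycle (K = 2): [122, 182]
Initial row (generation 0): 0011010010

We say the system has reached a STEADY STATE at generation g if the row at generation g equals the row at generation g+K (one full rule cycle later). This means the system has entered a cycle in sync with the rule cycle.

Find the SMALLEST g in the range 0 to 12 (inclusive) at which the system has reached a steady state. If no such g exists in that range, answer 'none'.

Gen 0: 0011010010
Gen 1 (rule 122): 0111101101
Gen 2 (rule 182): 1011010011
Gen 3 (rule 122): 0111101111
Gen 4 (rule 182): 1011010110
Gen 5 (rule 122): 0111101111
Gen 6 (rule 182): 1011010110
Gen 7 (rule 122): 0111101111
Gen 8 (rule 182): 1011010110
Gen 9 (rule 122): 0111101111
Gen 10 (rule 182): 1011010110
Gen 11 (rule 122): 0111101111
Gen 12 (rule 182): 1011010110
Gen 13 (rule 122): 0111101111
Gen 14 (rule 182): 1011010110

Answer: 3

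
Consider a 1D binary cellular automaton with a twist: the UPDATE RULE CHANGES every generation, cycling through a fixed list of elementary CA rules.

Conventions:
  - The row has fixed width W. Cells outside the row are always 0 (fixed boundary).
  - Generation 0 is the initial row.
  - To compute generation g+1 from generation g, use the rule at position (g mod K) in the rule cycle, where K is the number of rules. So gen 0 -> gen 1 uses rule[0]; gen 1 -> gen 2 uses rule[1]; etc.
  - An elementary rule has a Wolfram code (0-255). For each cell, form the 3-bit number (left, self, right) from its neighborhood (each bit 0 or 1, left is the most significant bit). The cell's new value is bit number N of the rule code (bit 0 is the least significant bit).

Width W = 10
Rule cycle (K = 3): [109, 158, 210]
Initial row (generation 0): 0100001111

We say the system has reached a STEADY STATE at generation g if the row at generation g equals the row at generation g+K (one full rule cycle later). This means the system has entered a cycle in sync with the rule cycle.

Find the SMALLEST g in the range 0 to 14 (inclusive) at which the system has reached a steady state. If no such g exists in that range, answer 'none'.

Gen 0: 0100001111
Gen 1 (rule 109): 0101101001
Gen 2 (rule 158): 1101001111
Gen 3 (rule 210): 0100110111
Gen 4 (rule 109): 0100111101
Gen 5 (rule 158): 1111111001
Gen 6 (rule 210): 0111111110
Gen 7 (rule 109): 0100000010
Gen 8 (rule 158): 1110000111
Gen 9 (rule 210): 0111001011
Gen 10 (rule 109): 0101001111
Gen 11 (rule 158): 1101111110
Gen 12 (rule 210): 0100111111
Gen 13 (rule 109): 0100100001
Gen 14 (rule 158): 1111110011
Gen 15 (rule 210): 0111111101
Gen 16 (rule 109): 0100000111
Gen 17 (rule 158): 1110001110

Answer: none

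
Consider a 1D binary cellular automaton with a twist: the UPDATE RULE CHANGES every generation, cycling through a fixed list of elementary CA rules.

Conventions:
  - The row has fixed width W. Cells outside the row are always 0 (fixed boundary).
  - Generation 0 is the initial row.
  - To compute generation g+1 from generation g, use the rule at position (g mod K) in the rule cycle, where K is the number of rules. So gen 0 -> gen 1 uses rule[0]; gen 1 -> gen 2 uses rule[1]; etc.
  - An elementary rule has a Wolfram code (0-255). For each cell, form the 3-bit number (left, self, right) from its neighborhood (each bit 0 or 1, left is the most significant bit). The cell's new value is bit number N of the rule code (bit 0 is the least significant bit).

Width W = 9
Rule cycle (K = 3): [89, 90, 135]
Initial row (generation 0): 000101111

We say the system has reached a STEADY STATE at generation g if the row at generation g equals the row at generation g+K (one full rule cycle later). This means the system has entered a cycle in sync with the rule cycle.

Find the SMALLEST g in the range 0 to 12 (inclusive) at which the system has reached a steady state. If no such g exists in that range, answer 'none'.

Gen 0: 000101111
Gen 1 (rule 89): 110001001
Gen 2 (rule 90): 111010110
Gen 3 (rule 135): 010010000
Gen 4 (rule 89): 001001111
Gen 5 (rule 90): 010111001
Gen 6 (rule 135): 110010011
Gen 7 (rule 89): 111001011
Gen 8 (rule 90): 101110011
Gen 9 (rule 135): 100100100
Gen 10 (rule 89): 010010011
Gen 11 (rule 90): 101101111
Gen 12 (rule 135): 100000110
Gen 13 (rule 89): 011110111
Gen 14 (rule 90): 110010101
Gen 15 (rule 135): 000110101

Answer: none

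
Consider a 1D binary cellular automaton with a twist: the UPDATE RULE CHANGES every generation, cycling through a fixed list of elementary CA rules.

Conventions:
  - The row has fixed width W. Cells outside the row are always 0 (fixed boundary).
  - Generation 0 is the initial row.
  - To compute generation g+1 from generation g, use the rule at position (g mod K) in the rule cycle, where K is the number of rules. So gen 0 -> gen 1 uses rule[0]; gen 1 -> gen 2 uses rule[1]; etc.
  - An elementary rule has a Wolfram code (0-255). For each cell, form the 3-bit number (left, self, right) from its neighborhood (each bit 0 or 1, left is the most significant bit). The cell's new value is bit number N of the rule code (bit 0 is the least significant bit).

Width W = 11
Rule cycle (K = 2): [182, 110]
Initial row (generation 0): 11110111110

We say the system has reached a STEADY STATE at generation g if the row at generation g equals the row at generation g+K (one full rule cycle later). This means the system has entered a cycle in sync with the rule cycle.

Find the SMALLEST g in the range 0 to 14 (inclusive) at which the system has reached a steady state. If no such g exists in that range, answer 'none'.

Gen 0: 11110111110
Gen 1 (rule 182): 01101011101
Gen 2 (rule 110): 11111110111
Gen 3 (rule 182): 01111101010
Gen 4 (rule 110): 11000111110
Gen 5 (rule 182): 00101011101
Gen 6 (rule 110): 01111110111
Gen 7 (rule 182): 10111101010
Gen 8 (rule 110): 11100111110
Gen 9 (rule 182): 01011011101
Gen 10 (rule 110): 11111110111
Gen 11 (rule 182): 01111101010
Gen 12 (rule 110): 11000111110
Gen 13 (rule 182): 00101011101
Gen 14 (rule 110): 01111110111
Gen 15 (rule 182): 10111101010
Gen 16 (rule 110): 11100111110

Answer: none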